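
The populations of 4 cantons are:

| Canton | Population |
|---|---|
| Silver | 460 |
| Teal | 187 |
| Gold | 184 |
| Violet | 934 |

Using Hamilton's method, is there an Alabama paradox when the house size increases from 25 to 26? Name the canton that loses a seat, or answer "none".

At 25 seats: Silver 6, Teal 3, Gold 3, Violet 13.
At 26 seats: Silver 7, Teal 3, Gold 2, Violet 14.
Gold drops from 3 to 2.

Gold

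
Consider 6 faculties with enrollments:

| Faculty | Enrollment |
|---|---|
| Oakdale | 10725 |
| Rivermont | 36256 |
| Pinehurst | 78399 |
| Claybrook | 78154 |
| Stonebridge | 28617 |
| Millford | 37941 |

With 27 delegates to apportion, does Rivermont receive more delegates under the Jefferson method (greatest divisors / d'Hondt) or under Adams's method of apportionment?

Jefferson: Oakdale 1, Rivermont 3, Pinehurst 8, Claybrook 8, Stonebridge 3, Millford 4.
Adams: Oakdale 1, Rivermont 4, Pinehurst 8, Claybrook 7, Stonebridge 3, Millford 4.
Rivermont gets 3 under Jefferson and 4 under Adams.

Adams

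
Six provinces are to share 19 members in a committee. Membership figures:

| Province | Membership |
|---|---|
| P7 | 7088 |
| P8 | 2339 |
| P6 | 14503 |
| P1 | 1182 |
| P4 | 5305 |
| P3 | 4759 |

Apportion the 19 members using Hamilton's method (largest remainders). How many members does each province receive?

P7 4; P8 1; P6 8; P1 1; P4 3; P3 2

Standard divisor: 35176 ÷ 19 ≈ 1851.368.
Standard quotas: P7 3.8285, P8 1.2634, P6 7.8337, P1 0.6384, P4 2.8654, P3 2.5705.
Lower quotas: P7 3, P8 1, P6 7, P1 0, P4 2, P3 2 (sum 15, leaving 4 seats).
Remainders in descending order: P4 0.8654, P6 0.8337, P7 0.8285, P1 0.6384, P3 0.5705, P8 0.2634.
The surplus seats go to P4, P6, P7, P1.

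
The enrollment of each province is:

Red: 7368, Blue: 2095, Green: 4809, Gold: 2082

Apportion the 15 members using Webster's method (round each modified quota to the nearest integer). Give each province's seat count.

Standard divisor 16354/15 ≈ 1090.267; standard quotas: Red 6.758, Blue 1.922, Green 4.411, Gold 1.910.
Rounding to the nearest integer gives Red 7, Blue 2, Green 4, Gold 2 — total 15, matching the house size, so no adjustment is needed.

Red 7, Blue 2, Green 4, Gold 2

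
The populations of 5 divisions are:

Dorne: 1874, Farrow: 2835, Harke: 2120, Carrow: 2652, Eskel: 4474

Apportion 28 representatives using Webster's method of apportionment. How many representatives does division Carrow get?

Standard divisor 13955/28 ≈ 498.393; standard quotas: Dorne 3.760, Farrow 5.688, Harke 4.254, Carrow 5.321, Eskel 8.977.
Rounding to the nearest integer gives Dorne 4, Farrow 6, Harke 4, Carrow 5, Eskel 9 — total 28, matching the house size, so no adjustment is needed.
Carrow receives 5.

5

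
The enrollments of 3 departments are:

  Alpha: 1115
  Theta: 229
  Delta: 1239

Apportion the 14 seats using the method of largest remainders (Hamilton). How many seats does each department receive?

The standard divisor is 2583/14 ≈ 184.5.
Standard quotas: Alpha 6.043, Theta 1.241, Delta 6.715.
Lower quotas: Alpha 6, Theta 1, Delta 6 (sum 13, leaving 1 seat).
Remainders in descending order: Delta 0.715, Theta 0.241, Alpha 0.043.
Largest remainder: Delta receives the extra seat.

Alpha: 6; Theta: 1; Delta: 7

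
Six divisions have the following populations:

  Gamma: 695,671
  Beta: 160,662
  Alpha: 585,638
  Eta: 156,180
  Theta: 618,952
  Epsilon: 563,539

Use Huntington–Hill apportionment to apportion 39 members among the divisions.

With divisor 70981: modified quotas Gamma 9.801, Beta 2.263, Alpha 8.251, Eta 2.200, Theta 8.720, Epsilon 7.939.
Geometric-mean thresholds: Gamma √(9·10)=9.487, Beta √(2·3)=2.449, Alpha √(8·9)=8.485, Eta √(2·3)=2.449, Theta √(8·9)=8.485, Epsilon √(7·8)=7.483.
Each quota rounded against its threshold gives Gamma 10, Beta 2, Alpha 8, Eta 2, Theta 9, Epsilon 8 (total 39).

Gamma 10; Beta 2; Alpha 8; Eta 2; Theta 9; Epsilon 8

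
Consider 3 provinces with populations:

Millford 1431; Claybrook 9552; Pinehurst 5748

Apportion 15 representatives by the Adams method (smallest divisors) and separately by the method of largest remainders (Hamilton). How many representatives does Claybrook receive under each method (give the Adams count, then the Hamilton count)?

Adams: Millford 2, Claybrook 8, Pinehurst 5.
Hamilton: Millford 1, Claybrook 9, Pinehurst 5.
Claybrook gets 8 under Adams and 9 under Hamilton.

8 and 9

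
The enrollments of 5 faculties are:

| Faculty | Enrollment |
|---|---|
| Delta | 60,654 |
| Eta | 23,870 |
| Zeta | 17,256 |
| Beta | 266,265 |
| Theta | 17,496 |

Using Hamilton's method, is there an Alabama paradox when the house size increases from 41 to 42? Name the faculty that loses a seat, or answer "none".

At 41 seats: Delta 6, Eta 3, Zeta 2, Beta 28, Theta 2.
At 42 seats: Delta 7, Eta 2, Zeta 2, Beta 29, Theta 2.
Eta drops from 3 to 2.

Eta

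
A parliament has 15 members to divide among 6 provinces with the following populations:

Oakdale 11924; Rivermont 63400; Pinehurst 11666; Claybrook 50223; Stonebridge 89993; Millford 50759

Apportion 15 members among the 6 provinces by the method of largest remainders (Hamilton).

Oakdale 1, Rivermont 3, Pinehurst 0, Claybrook 3, Stonebridge 5, Millford 3

Standard divisor: 277965 ÷ 15 = 18531.
Standard quotas: Oakdale 0.6435, Rivermont 3.4213, Pinehurst 0.6295, Claybrook 2.7102, Stonebridge 4.8563, Millford 2.7391.
Lower quotas: Oakdale 0, Rivermont 3, Pinehurst 0, Claybrook 2, Stonebridge 4, Millford 2 (sum 11, leaving 4 seats).
Remainders in descending order: Stonebridge 0.8563, Millford 0.7391, Claybrook 0.7102, Oakdale 0.6435, Pinehurst 0.6295, Rivermont 0.4213.
Largest remainders: Stonebridge, Millford, Claybrook, Oakdale receive the extra seats.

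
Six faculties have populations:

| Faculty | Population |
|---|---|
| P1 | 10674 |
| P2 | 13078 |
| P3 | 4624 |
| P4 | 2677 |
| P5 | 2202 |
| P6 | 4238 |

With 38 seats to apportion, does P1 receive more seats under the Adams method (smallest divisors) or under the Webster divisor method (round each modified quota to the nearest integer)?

Adams: P1 10, P2 13, P3 5, P4 3, P5 3, P6 4.
Webster: P1 11, P2 13, P3 5, P4 3, P5 2, P6 4.
P1 gets 10 under Adams and 11 under Webster.

Webster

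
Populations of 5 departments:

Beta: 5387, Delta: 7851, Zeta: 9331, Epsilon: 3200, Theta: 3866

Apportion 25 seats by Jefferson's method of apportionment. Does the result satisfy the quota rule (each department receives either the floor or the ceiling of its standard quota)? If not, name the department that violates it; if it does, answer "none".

none

Standard quotas: Beta 4.544, Delta 6.623, Zeta 7.872, Epsilon 2.700, Theta 3.261.
Jefferson allocation: Beta 5, Delta 7, Zeta 8, Epsilon 2, Theta 3.
Every allocation lies between the lower and upper quota.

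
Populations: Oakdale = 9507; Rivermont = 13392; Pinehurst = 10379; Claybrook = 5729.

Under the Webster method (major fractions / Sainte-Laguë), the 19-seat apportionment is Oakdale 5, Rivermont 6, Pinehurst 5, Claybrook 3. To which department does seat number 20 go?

Priority for the next seat is population ÷ (current seats + 0.5).
Priorities: Oakdale 1728.545, Rivermont 2060.308, Pinehurst 1887.091, Claybrook 1636.857.
Highest priority: Rivermont.

Rivermont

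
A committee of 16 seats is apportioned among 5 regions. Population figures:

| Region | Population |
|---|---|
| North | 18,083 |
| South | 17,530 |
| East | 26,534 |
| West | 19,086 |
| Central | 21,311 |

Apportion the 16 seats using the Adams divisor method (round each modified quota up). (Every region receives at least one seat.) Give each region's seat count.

Standard divisor 102544/16 ≈ 6409; standard quotas: North 2.822, South 2.735, East 4.140, West 2.978, Central 3.325.
Rounding up gives 3, 3, 5, 3, 4 = 18 seats, so the divisor must be adjusted.
With modified divisor 7900: modified quotas North 2.289, South 2.219, East 3.359, West 2.416, Central 2.698.
Rounding up: North 3, South 3, East 4, West 3, Central 3 (total 16).

North: 3, South: 3, East: 4, West: 3, Central: 3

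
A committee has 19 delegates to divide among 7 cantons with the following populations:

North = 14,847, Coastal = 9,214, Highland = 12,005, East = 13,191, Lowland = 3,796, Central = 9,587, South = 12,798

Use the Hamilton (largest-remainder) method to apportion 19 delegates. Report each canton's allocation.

The standard divisor is 75438/19 ≈ 3970.421.
Standard quotas: North 3.7394, Coastal 2.3207, Highland 3.0236, East 3.3223, Lowland 0.9561, Central 2.4146, South 3.2233.
Lower quotas: North 3, Coastal 2, Highland 3, East 3, Lowland 0, Central 2, South 3 (sum 16, leaving 3 seats).
Remainders in descending order: Lowland 0.9561, North 0.7394, Central 0.4146, East 0.3223, Coastal 0.3207, South 0.2233, Highland 0.0236.
The surplus seats go to Lowland, North, Central.

North: 4, Coastal: 2, Highland: 3, East: 3, Lowland: 1, Central: 3, South: 3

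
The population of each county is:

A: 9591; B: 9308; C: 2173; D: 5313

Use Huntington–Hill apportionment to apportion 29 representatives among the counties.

A 11, B 10, C 2, D 6

With divisor 901: modified quotas A 10.645, B 10.331, C 2.412, D 5.897.
Geometric-mean thresholds: A √(10·11)=10.488, B √(10·11)=10.488, C √(2·3)=2.449, D √(5·6)=5.477.
Each quota rounded against its threshold gives A 11, B 10, C 2, D 6 (total 29).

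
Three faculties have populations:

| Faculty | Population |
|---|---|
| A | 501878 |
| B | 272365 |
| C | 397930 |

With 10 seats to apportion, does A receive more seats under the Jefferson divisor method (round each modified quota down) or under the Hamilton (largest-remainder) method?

Jefferson: A 5, B 2, C 3.
Hamilton: A 4, B 2, C 4.
A gets 5 under Jefferson and 4 under Hamilton.

Jefferson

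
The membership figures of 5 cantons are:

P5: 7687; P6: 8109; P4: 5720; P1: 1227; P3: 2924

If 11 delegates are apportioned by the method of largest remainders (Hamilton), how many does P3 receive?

Total 25667; standard divisor 25667/11 ≈ 2333.364.
Standard quotas: P5 3.2944, P6 3.4752, P4 2.4514, P1 0.5259, P3 1.2531.
Lower quotas: P5 3, P6 3, P4 2, P1 0, P3 1 (sum 9, leaving 2 seats).
Remainders in descending order: P1 0.5259, P6 0.4752, P4 0.4514, P5 0.2944, P3 0.2531.
The surplus seats go to P1, P6.
P3 receives 1.

1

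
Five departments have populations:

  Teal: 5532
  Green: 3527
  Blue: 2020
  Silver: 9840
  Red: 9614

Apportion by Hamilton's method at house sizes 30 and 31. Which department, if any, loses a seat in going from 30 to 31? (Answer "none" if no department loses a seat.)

Green

At 30 seats: Teal 5, Green 4, Blue 2, Silver 10, Red 9.
At 31 seats: Teal 6, Green 3, Blue 2, Silver 10, Red 10.
Green drops from 4 to 3.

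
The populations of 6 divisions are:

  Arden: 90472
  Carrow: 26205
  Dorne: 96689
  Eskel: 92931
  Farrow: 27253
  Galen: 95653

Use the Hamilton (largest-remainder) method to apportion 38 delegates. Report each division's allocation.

Arden 8, Carrow 2, Dorne 9, Eskel 8, Farrow 2, Galen 9

The standard divisor is 429203/38 ≈ 11294.816.
Standard quotas: Arden 8.0100, Carrow 2.3201, Dorne 8.5605, Eskel 8.2278, Farrow 2.4129, Galen 8.4688.
Lower quotas: Arden 8, Carrow 2, Dorne 8, Eskel 8, Farrow 2, Galen 8 (sum 36, leaving 2 seats).
Remainders in descending order: Dorne 0.5605, Galen 0.4688, Farrow 0.4129, Carrow 0.3201, Eskel 0.2278, Arden 0.0100.
Largest remainders: Dorne, Galen receive the extra seats.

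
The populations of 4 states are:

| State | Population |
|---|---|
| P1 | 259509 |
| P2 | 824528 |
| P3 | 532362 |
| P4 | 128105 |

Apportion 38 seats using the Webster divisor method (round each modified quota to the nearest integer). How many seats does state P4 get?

Standard divisor 1744504/38 ≈ 45908; standard quotas: P1 5.653, P2 17.960, P3 11.596, P4 2.790.
Rounding to the nearest integer gives 6, 18, 12, 3 = 39 seats, so the divisor must be adjusted.
With modified divisor 46700: modified quotas P1 5.557, P2 17.656, P3 11.400, P4 2.743.
Rounding to the nearest integer: P1 6, P2 18, P3 11, P4 3 (total 38).
P4 receives 3.

3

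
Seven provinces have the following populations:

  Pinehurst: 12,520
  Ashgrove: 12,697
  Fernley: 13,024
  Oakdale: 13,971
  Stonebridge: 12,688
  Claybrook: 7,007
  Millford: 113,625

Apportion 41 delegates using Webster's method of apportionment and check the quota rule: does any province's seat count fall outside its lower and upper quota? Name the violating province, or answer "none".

Millford

Standard quotas: Pinehurst 2.767, Ashgrove 2.806, Fernley 2.878, Oakdale 3.087, Stonebridge 2.804, Claybrook 1.548, Millford 25.110.
Webster allocation: Pinehurst 3, Ashgrove 3, Fernley 3, Oakdale 3, Stonebridge 3, Claybrook 2, Millford 24.
Millford has quota 25.110 (lower 25, upper 26) but receives 24 — outside the quota interval.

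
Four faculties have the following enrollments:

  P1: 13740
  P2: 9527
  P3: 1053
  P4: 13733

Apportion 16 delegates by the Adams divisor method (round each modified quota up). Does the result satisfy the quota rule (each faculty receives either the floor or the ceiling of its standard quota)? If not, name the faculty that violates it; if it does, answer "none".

Standard quotas: P1 5.777, P2 4.006, P3 0.443, P4 5.774.
Adams allocation: P1 6, P2 4, P3 1, P4 5.
Every allocation lies between the lower and upper quota.

none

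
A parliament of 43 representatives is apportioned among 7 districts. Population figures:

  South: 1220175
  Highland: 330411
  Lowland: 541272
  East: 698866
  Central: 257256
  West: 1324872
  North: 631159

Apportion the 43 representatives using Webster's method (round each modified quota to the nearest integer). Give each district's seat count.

South=11; Highland=3; Lowland=5; East=6; Central=2; West=11; North=5

Standard divisor 5004011/43 ≈ 116372.349; standard quotas: South 10.485, Highland 2.839, Lowland 4.651, East 6.005, Central 2.211, West 11.385, North 5.424.
Rounding to the nearest integer gives 10, 3, 5, 6, 2, 11, 5 = 42 seats, so the divisor must be adjusted.
With modified divisor 115700: modified quotas South 10.546, Highland 2.856, Lowland 4.678, East 6.040, Central 2.223, West 11.451, North 5.455.
Rounding to the nearest integer: South 11, Highland 3, Lowland 5, East 6, Central 2, West 11, North 5 (total 43).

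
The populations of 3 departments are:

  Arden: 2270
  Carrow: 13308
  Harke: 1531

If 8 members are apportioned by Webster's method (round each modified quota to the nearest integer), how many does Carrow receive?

Standard divisor 17109/8 ≈ 2138.625; standard quotas: Arden 1.061, Carrow 6.223, Harke 0.716.
Rounding to the nearest integer gives Arden 1, Carrow 6, Harke 1 — total 8, matching the house size, so no adjustment is needed.
Carrow receives 6.

6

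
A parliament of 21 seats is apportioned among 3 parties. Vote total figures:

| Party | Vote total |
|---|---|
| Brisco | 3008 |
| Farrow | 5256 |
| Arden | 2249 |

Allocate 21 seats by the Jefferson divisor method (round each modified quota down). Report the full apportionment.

Brisco 6, Farrow 11, Arden 4

Standard divisor 10513/21 ≈ 500.619; standard quotas: Brisco 6.009, Farrow 10.499, Arden 4.492.
Rounding down gives 6, 10, 4 = 20 seats, so the divisor must be adjusted.
With modified divisor 460: modified quotas Brisco 6.539, Farrow 11.426, Arden 4.889.
Rounding down: Brisco 6, Farrow 11, Arden 4 (total 21).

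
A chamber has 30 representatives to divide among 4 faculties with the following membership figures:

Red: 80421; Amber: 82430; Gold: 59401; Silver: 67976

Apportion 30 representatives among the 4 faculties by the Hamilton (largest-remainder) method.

The standard divisor is 290228/30 ≈ 9674.267.
Standard quotas: Red 8.3129, Amber 8.5205, Gold 6.1401, Silver 7.0265.
Lower quotas: Red 8, Amber 8, Gold 6, Silver 7 (sum 29, leaving 1 seat).
Remainders in descending order: Amber 0.5205, Red 0.3129, Gold 0.1401, Silver 0.0265.
The surplus seat goes to Amber.

Red 8, Amber 9, Gold 6, Silver 7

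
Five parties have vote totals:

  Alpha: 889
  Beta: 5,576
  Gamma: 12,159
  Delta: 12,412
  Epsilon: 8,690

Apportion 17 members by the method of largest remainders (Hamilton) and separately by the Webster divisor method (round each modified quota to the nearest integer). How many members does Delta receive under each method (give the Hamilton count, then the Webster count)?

Hamilton: Alpha 0, Beta 3, Gamma 5, Delta 5, Epsilon 4.
Webster: Alpha 0, Beta 2, Gamma 5, Delta 6, Epsilon 4.
Delta gets 5 under Hamilton and 6 under Webster.

5 and 6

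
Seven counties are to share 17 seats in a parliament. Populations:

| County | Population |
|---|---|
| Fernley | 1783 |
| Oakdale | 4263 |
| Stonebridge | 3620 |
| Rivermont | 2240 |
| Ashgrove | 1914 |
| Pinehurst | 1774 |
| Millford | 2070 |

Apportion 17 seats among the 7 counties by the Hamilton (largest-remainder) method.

Total 17664; standard divisor 17664/17 ≈ 1039.059.
Standard quotas: Fernley 1.716, Oakdale 4.103, Stonebridge 3.484, Rivermont 2.156, Ashgrove 1.842, Pinehurst 1.707, Millford 1.992.
Lower quotas: Fernley 1, Oakdale 4, Stonebridge 3, Rivermont 2, Ashgrove 1, Pinehurst 1, Millford 1 (sum 13, leaving 4 seats).
Remainders in descending order: Millford 0.992, Ashgrove 0.842, Fernley 0.716, Pinehurst 0.707, Stonebridge 0.484, Rivermont 0.156, Oakdale 0.103.
The surplus seats go to Millford, Ashgrove, Fernley, Pinehurst.

Fernley=2; Oakdale=4; Stonebridge=3; Rivermont=2; Ashgrove=2; Pinehurst=2; Millford=2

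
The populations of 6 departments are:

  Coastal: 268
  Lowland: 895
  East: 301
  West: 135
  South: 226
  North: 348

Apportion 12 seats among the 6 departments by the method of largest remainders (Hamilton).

Standard divisor: 2173 ÷ 12 ≈ 181.083.
Standard quotas: Coastal 1.480, Lowland 4.942, East 1.662, West 0.746, South 1.248, North 1.922.
Lower quotas: Coastal 1, Lowland 4, East 1, West 0, South 1, North 1 (sum 8, leaving 4 seats).
Remainders in descending order: Lowland 0.942, North 0.922, West 0.746, East 0.662, Coastal 0.480, South 0.248.
Largest remainders: Lowland, North, West, East receive the extra seats.

Coastal 1; Lowland 5; East 2; West 1; South 1; North 2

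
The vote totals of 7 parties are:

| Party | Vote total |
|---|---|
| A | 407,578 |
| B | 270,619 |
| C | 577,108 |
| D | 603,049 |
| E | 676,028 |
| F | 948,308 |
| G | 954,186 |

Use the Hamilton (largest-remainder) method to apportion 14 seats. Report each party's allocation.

Standard divisor: 4436876 ÷ 14 ≈ 316919.714.
Standard quotas: A 1.2861, B 0.8539, C 1.8210, D 1.9028, E 2.1331, F 2.9923, G 3.0108.
Lower quotas: A 1, B 0, C 1, D 1, E 2, F 2, G 3 (sum 10, leaving 4 seats).
Remainders in descending order: F 0.9923, D 0.9028, B 0.8539, C 0.8210, A 0.2861, E 0.1331, G 0.0108.
Largest remainders: F, D, B, C receive the extra seats.

A=1, B=1, C=2, D=2, E=2, F=3, G=3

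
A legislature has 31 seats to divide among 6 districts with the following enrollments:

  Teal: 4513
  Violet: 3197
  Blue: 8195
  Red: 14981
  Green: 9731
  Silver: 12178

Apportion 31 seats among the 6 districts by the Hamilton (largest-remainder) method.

Standard divisor: 52795 ÷ 31 ≈ 1703.065.
Standard quotas: Teal 2.6499, Violet 1.8772, Blue 4.8119, Red 8.7965, Green 5.7138, Silver 7.1506.
Lower quotas: Teal 2, Violet 1, Blue 4, Red 8, Green 5, Silver 7 (sum 27, leaving 4 seats).
Remainders in descending order: Violet 0.8772, Blue 0.8119, Red 0.7965, Green 0.7138, Teal 0.6499, Silver 0.1506.
The surplus seats go to Violet, Blue, Red, Green.

Teal 2, Violet 2, Blue 5, Red 9, Green 6, Silver 7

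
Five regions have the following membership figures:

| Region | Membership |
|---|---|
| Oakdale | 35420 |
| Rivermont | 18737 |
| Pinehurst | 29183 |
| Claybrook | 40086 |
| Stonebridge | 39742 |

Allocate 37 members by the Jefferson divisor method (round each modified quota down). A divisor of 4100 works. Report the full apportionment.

With modified divisor 4100: modified quotas Oakdale 8.639, Rivermont 4.570, Pinehurst 7.118, Claybrook 9.777, Stonebridge 9.693.
Rounding down: Oakdale 8, Rivermont 4, Pinehurst 7, Claybrook 9, Stonebridge 9 (total 37).

Oakdale 8, Rivermont 4, Pinehurst 7, Claybrook 9, Stonebridge 9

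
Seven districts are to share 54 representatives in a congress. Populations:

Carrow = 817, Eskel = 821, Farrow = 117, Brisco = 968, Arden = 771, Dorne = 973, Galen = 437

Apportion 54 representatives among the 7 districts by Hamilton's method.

Standard divisor: 4904 ÷ 54 ≈ 90.815.
Standard quotas: Carrow 8.996, Eskel 9.040, Farrow 1.288, Brisco 10.659, Arden 8.490, Dorne 10.714, Galen 4.812.
Lower quotas: Carrow 8, Eskel 9, Farrow 1, Brisco 10, Arden 8, Dorne 10, Galen 4 (sum 50, leaving 4 seats).
Remainders in descending order: Carrow 0.996, Galen 0.812, Dorne 0.714, Brisco 0.659, Arden 0.490, Farrow 0.288, Eskel 0.040.
Largest remainders: Carrow, Galen, Dorne, Brisco receive the extra seats.

Carrow 9, Eskel 9, Farrow 1, Brisco 11, Arden 8, Dorne 11, Galen 5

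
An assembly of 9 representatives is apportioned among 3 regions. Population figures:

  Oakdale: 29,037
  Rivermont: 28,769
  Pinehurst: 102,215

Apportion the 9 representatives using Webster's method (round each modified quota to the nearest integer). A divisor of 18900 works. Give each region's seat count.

Oakdale=2; Rivermont=2; Pinehurst=5

With modified divisor 18900: modified quotas Oakdale 1.536, Rivermont 1.522, Pinehurst 5.408.
Rounding to the nearest integer: Oakdale 2, Rivermont 2, Pinehurst 5 (total 9).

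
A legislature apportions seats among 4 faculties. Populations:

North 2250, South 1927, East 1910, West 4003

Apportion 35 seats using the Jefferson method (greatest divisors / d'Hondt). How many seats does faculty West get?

14

Standard divisor 10090/35 ≈ 288.286; standard quotas: North 7.805, South 6.684, East 6.625, West 13.886.
Rounding down gives 7, 6, 6, 13 = 32 seats, so the divisor must be adjusted.
With modified divisor 274: modified quotas North 8.212, South 7.033, East 6.971, West 14.609.
Rounding down: North 8, South 7, East 6, West 14 (total 35).
West receives 14.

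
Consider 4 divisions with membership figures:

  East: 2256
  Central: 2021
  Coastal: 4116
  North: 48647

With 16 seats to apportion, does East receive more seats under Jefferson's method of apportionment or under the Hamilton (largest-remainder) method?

Jefferson: East 0, Central 0, Coastal 1, North 15.
Hamilton: East 1, Central 0, Coastal 1, North 14.
East gets 0 under Jefferson and 1 under Hamilton.

Hamilton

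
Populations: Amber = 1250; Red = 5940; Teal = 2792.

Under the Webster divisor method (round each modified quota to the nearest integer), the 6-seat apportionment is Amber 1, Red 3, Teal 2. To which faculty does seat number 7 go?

Priority for the next seat is population ÷ (current seats + 0.5).
Priorities: Amber 833.333, Red 1697.143, Teal 1116.800.
Highest priority: Red.

Red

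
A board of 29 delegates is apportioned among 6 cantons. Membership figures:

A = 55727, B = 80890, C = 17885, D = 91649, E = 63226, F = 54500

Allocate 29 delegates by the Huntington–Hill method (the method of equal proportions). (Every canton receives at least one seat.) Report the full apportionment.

With divisor 12471: modified quotas A 4.469, B 6.486, C 1.434, D 7.349, E 5.070, F 4.370.
Geometric-mean thresholds: A √(4·5)=4.472, B √(6·7)=6.481, C √(1·2)=1.414, D √(7·8)=7.483, E √(5·6)=5.477, F √(4·5)=4.472.
Each quota rounded against its threshold gives A 4, B 7, C 2, D 7, E 5, F 4 (total 29).

A 4, B 7, C 2, D 7, E 5, F 4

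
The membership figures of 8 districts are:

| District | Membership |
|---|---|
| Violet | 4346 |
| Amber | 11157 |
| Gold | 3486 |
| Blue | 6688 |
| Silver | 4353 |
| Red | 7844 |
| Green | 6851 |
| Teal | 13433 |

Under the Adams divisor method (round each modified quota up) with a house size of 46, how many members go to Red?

Standard divisor 58158/46 ≈ 1264.304; standard quotas: Violet 3.437, Amber 8.825, Gold 2.757, Blue 5.290, Silver 3.443, Red 6.204, Green 5.419, Teal 10.625.
Rounding up gives 4, 9, 3, 6, 4, 7, 6, 11 = 50 seats, so the divisor must be adjusted.
With modified divisor 1380: modified quotas Violet 3.149, Amber 8.085, Gold 2.526, Blue 4.846, Silver 3.154, Red 5.684, Green 4.964, Teal 9.734.
Rounding up: Violet 4, Amber 9, Gold 3, Blue 5, Silver 4, Red 6, Green 5, Teal 10 (total 46).
Red receives 6.

6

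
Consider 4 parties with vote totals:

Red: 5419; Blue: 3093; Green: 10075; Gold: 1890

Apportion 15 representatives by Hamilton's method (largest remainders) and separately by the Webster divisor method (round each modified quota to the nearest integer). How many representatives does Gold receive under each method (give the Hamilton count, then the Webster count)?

Hamilton: Red 4, Blue 2, Green 7, Gold 2.
Webster: Red 4, Blue 2, Green 8, Gold 1.
Gold gets 2 under Hamilton and 1 under Webster.

2 and 1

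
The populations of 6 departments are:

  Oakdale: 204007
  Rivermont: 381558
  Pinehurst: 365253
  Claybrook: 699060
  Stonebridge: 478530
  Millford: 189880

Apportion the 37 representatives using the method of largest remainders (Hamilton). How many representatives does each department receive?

The standard divisor is 2318288/37 ≈ 62656.432.
Standard quotas: Oakdale 3.2560, Rivermont 6.0897, Pinehurst 5.8295, Claybrook 11.1570, Stonebridge 7.6374, Millford 3.0305.
Lower quotas: Oakdale 3, Rivermont 6, Pinehurst 5, Claybrook 11, Stonebridge 7, Millford 3 (sum 35, leaving 2 seats).
Remainders in descending order: Pinehurst 0.8295, Stonebridge 0.6374, Oakdale 0.2560, Claybrook 0.1570, Rivermont 0.0897, Millford 0.0305.
Largest remainders: Pinehurst, Stonebridge receive the extra seats.

Oakdale 3, Rivermont 6, Pinehurst 6, Claybrook 11, Stonebridge 8, Millford 3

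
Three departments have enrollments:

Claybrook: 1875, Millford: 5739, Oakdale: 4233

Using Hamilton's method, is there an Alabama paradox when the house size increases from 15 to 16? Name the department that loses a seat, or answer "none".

Claybrook

At 15 seats: Claybrook 3, Millford 7, Oakdale 5.
At 16 seats: Claybrook 2, Millford 8, Oakdale 6.
Claybrook drops from 3 to 2.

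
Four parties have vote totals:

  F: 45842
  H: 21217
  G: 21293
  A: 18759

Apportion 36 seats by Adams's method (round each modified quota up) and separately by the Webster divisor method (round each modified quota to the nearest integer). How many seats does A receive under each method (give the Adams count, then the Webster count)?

Adams: F 15, H 7, G 7, A 7.
Webster: F 16, H 7, G 7, A 6.
A gets 7 under Adams and 6 under Webster.

7 and 6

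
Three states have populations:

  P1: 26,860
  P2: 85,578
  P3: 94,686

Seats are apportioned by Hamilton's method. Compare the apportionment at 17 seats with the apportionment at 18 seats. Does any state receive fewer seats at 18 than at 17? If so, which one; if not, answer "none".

none

At 17 seats: P1 2, P2 7, P3 8.
At 18 seats: P1 2, P2 8, P3 8.
No state's allocation decreased.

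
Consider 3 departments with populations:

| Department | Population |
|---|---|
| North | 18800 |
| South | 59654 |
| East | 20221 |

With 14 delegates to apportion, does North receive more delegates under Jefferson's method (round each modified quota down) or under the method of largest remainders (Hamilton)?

Hamilton

Jefferson: North 2, South 9, East 3.
Hamilton: North 3, South 8, East 3.
North gets 2 under Jefferson and 3 under Hamilton.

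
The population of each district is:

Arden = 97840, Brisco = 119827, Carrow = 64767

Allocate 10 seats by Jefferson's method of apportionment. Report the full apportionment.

Standard divisor 282434/10 ≈ 28243.4; standard quotas: Arden 3.464, Brisco 4.243, Carrow 2.293.
Rounding down gives 3, 4, 2 = 9 seats, so the divisor must be adjusted.
With modified divisor 24200: modified quotas Arden 4.043, Brisco 4.952, Carrow 2.676.
Rounding down: Arden 4, Brisco 4, Carrow 2 (total 10).

Arden: 4; Brisco: 4; Carrow: 2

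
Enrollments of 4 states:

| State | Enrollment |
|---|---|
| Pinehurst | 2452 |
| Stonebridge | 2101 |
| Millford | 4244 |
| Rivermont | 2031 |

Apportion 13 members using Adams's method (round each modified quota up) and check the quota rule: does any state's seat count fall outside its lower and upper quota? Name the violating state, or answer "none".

none

Standard quotas: Pinehurst 2.944, Stonebridge 2.522, Millford 5.095, Rivermont 2.438.
Adams allocation: Pinehurst 3, Stonebridge 3, Millford 5, Rivermont 2.
Every allocation lies between the lower and upper quota.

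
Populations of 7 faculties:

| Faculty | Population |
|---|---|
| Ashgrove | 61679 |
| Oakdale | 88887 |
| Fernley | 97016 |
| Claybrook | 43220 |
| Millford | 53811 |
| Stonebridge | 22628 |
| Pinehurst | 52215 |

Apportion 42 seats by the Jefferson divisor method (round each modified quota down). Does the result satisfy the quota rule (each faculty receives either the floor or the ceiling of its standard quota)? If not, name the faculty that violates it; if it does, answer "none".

none

Standard quotas: Ashgrove 6.176, Oakdale 8.900, Fernley 9.714, Claybrook 4.328, Millford 5.388, Stonebridge 2.266, Pinehurst 5.228.
Jefferson allocation: Ashgrove 6, Oakdale 9, Fernley 10, Claybrook 4, Millford 6, Stonebridge 2, Pinehurst 5.
Every allocation lies between the lower and upper quota.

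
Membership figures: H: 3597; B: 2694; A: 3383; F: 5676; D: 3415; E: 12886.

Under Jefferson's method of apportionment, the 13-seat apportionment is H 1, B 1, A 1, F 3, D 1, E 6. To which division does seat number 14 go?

Priority for the next seat is population ÷ (current seats + 1).
Priorities: H 1798.500, B 1347.000, A 1691.500, F 1419.000, D 1707.500, E 1840.857.
Highest priority: E.

E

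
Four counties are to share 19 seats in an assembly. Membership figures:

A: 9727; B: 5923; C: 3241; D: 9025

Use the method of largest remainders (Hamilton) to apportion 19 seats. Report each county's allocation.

Standard divisor: 27916 ÷ 19 ≈ 1469.263.
Standard quotas: A 6.6203, B 4.0313, C 2.2059, D 6.1425.
Lower quotas: A 6, B 4, C 2, D 6 (sum 18, leaving 1 seat).
Remainders in descending order: A 0.6203, C 0.2059, D 0.1425, B 0.0313.
The surplus seat goes to A.

A=7, B=4, C=2, D=6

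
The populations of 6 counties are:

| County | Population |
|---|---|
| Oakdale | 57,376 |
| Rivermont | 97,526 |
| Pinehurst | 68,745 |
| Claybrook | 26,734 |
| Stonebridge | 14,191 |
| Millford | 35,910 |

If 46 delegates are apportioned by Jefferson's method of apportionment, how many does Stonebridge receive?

Standard divisor 300482/46 ≈ 6532.217; standard quotas: Oakdale 8.784, Rivermont 14.930, Pinehurst 10.524, Claybrook 4.093, Stonebridge 2.172, Millford 5.497.
Rounding down gives 8, 14, 10, 4, 2, 5 = 43 seats, so the divisor must be adjusted.
With modified divisor 6200: modified quotas Oakdale 9.254, Rivermont 15.730, Pinehurst 11.088, Claybrook 4.312, Stonebridge 2.289, Millford 5.792.
Rounding down: Oakdale 9, Rivermont 15, Pinehurst 11, Claybrook 4, Stonebridge 2, Millford 5 (total 46).
Stonebridge receives 2.

2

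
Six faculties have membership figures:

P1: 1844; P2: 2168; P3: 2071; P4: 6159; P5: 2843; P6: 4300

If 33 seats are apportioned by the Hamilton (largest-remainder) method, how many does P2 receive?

4

The standard divisor is 19385/33 ≈ 587.424.
Standard quotas: P1 3.1391, P2 3.6907, P3 3.5256, P4 10.4848, P5 4.8398, P6 7.3201.
Lower quotas: P1 3, P2 3, P3 3, P4 10, P5 4, P6 7 (sum 30, leaving 3 seats).
Remainders in descending order: P5 0.8398, P2 0.6907, P3 0.5256, P4 0.4848, P6 0.3201, P1 0.1391.
Largest remainders: P5, P2, P3 receive the extra seats.
P2 receives 4.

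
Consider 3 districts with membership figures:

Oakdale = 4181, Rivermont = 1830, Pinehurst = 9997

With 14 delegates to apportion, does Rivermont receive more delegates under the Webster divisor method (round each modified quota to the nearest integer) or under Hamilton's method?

Webster: Oakdale 4, Rivermont 2, Pinehurst 8.
Hamilton: Oakdale 4, Rivermont 1, Pinehurst 9.
Rivermont gets 2 under Webster and 1 under Hamilton.

Webster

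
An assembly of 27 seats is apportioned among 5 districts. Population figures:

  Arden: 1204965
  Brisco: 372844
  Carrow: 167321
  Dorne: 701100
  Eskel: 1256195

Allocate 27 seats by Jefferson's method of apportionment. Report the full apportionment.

Standard divisor 3702425/27 ≈ 137126.852; standard quotas: Arden 8.787, Brisco 2.719, Carrow 1.220, Dorne 5.113, Eskel 9.161.
Rounding down gives 8, 2, 1, 5, 9 = 25 seats, so the divisor must be adjusted.
With modified divisor 125218: modified quotas Arden 9.623, Brisco 2.978, Carrow 1.336, Dorne 5.599, Eskel 10.032.
Rounding down: Arden 9, Brisco 2, Carrow 1, Dorne 5, Eskel 10 (total 27).

Arden=9; Brisco=2; Carrow=1; Dorne=5; Eskel=10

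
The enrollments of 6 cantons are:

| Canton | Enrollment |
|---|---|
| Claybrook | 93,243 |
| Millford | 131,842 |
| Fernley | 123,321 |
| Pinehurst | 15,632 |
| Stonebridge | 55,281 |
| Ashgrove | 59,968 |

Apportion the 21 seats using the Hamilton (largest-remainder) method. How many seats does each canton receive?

Claybrook 4; Millford 6; Fernley 5; Pinehurst 1; Stonebridge 2; Ashgrove 3

Total 479287; standard divisor 479287/21 ≈ 22823.19.
Standard quotas: Claybrook 4.0854, Millford 5.7767, Fernley 5.4033, Pinehurst 0.6849, Stonebridge 2.4221, Ashgrove 2.6275.
Lower quotas: Claybrook 4, Millford 5, Fernley 5, Pinehurst 0, Stonebridge 2, Ashgrove 2 (sum 18, leaving 3 seats).
Remainders in descending order: Millford 0.7767, Pinehurst 0.6849, Ashgrove 0.6275, Stonebridge 0.4221, Fernley 0.4033, Claybrook 0.0854.
Largest remainders: Millford, Pinehurst, Ashgrove receive the extra seats.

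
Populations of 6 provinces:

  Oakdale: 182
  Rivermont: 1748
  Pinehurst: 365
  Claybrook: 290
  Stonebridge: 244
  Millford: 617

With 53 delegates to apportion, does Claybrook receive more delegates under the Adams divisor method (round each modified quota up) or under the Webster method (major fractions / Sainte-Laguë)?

Adams: Oakdale 3, Rivermont 26, Pinehurst 6, Claybrook 5, Stonebridge 4, Millford 9.
Webster: Oakdale 3, Rivermont 27, Pinehurst 6, Claybrook 4, Stonebridge 4, Millford 9.
Claybrook gets 5 under Adams and 4 under Webster.

Adams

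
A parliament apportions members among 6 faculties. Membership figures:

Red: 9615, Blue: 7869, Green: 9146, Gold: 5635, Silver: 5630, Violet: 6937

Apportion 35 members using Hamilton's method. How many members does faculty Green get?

7

The standard divisor is 44832/35 ≈ 1280.914.
Standard quotas: Red 7.5064, Blue 6.1433, Green 7.1402, Gold 4.3992, Silver 4.3953, Violet 5.4157.
Lower quotas: Red 7, Blue 6, Green 7, Gold 4, Silver 4, Violet 5 (sum 33, leaving 2 seats).
Remainders in descending order: Red 0.5064, Violet 0.4157, Gold 0.3992, Silver 0.3953, Blue 0.1433, Green 0.1402.
The surplus seats go to Red, Violet.
Green receives 7.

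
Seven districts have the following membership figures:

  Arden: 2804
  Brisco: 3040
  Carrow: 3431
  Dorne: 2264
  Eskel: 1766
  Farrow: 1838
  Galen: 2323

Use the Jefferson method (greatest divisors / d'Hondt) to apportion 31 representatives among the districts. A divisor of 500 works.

With modified divisor 500: modified quotas Arden 5.608, Brisco 6.080, Carrow 6.862, Dorne 4.528, Eskel 3.532, Farrow 3.676, Galen 4.646.
Rounding down: Arden 5, Brisco 6, Carrow 6, Dorne 4, Eskel 3, Farrow 3, Galen 4 (total 31).

Arden 5; Brisco 6; Carrow 6; Dorne 4; Eskel 3; Farrow 3; Galen 4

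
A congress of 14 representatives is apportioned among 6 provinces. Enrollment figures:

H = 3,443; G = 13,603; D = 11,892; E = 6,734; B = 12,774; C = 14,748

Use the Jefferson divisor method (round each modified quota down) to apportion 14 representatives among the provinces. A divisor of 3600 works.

H=0, G=3, D=3, E=1, B=3, C=4

With modified divisor 3600: modified quotas H 0.956, G 3.779, D 3.303, E 1.871, B 3.548, C 4.097.
Rounding down: H 0, G 3, D 3, E 1, B 3, C 4 (total 14).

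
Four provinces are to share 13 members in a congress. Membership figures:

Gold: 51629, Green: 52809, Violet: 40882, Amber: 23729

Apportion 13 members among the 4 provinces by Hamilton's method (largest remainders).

Gold: 4, Green: 4, Violet: 3, Amber: 2

Standard divisor: 169049 ÷ 13 ≈ 13003.769.
Standard quotas: Gold 3.9703, Green 4.0611, Violet 3.1439, Amber 1.8248.
Lower quotas: Gold 3, Green 4, Violet 3, Amber 1 (sum 11, leaving 2 seats).
Remainders in descending order: Gold 0.9703, Amber 0.8248, Violet 0.1439, Green 0.0611.
The surplus seats go to Gold, Amber.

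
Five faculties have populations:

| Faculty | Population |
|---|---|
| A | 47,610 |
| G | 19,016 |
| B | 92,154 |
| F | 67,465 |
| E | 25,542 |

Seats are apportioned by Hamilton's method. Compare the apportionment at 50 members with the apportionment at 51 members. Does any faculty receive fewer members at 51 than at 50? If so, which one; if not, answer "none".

At 50 seats: A 10, G 4, B 18, F 13, E 5.
At 51 seats: A 9, G 4, B 19, F 14, E 5.
A drops from 10 to 9.

A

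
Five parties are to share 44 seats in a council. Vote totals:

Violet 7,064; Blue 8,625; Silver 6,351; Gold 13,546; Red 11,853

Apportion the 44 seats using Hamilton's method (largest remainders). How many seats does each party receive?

Standard divisor: 47439 ÷ 44 ≈ 1078.159.
Standard quotas: Violet 6.5519, Blue 7.9997, Silver 5.8906, Gold 12.5640, Red 10.9937.
Lower quotas: Violet 6, Blue 7, Silver 5, Gold 12, Red 10 (sum 40, leaving 4 seats).
Remainders in descending order: Blue 0.9997, Red 0.9937, Silver 0.8906, Gold 0.5640, Violet 0.5519.
The surplus seats go to Blue, Red, Silver, Gold.

Violet: 6, Blue: 8, Silver: 6, Gold: 13, Red: 11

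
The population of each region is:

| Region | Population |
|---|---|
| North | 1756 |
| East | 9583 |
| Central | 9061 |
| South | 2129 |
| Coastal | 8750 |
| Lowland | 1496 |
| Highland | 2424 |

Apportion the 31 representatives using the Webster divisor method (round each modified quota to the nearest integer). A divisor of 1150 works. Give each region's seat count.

With modified divisor 1150: modified quotas North 1.527, East 8.333, Central 7.879, South 1.851, Coastal 7.609, Lowland 1.301, Highland 2.108.
Rounding to the nearest integer: North 2, East 8, Central 8, South 2, Coastal 8, Lowland 1, Highland 2 (total 31).

North=2; East=8; Central=8; South=2; Coastal=8; Lowland=1; Highland=2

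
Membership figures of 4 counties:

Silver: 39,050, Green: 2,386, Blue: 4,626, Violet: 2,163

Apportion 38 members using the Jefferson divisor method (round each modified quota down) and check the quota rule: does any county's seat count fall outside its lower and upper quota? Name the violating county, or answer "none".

Silver

Standard quotas: Silver 30.770, Green 1.880, Blue 3.645, Violet 1.704.
Jefferson allocation: Silver 32, Green 2, Blue 3, Violet 1.
Silver has quota 30.770 (lower 30, upper 31) but receives 32 — outside the quota interval.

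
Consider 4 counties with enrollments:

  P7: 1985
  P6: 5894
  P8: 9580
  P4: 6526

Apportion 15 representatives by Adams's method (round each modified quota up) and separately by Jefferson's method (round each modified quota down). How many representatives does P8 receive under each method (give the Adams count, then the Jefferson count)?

Adams: P7 2, P6 4, P8 5, P4 4.
Jefferson: P7 1, P6 4, P8 6, P4 4.
P8 gets 5 under Adams and 6 under Jefferson.

5 and 6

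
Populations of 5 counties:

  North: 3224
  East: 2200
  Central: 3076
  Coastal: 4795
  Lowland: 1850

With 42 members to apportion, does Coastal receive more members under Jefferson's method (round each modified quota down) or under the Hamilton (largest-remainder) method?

Jefferson: North 9, East 6, Central 8, Coastal 14, Lowland 5.
Hamilton: North 9, East 6, Central 9, Coastal 13, Lowland 5.
Coastal gets 14 under Jefferson and 13 under Hamilton.

Jefferson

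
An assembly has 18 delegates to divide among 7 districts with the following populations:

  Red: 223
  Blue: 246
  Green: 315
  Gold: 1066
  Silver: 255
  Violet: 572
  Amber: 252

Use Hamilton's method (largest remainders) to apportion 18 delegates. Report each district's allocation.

Red 1, Blue 1, Green 2, Gold 7, Silver 2, Violet 3, Amber 2

Standard divisor: 2929 ÷ 18 ≈ 162.722.
Standard quotas: Red 1.370, Blue 1.512, Green 1.936, Gold 6.551, Silver 1.567, Violet 3.515, Amber 1.549.
Lower quotas: Red 1, Blue 1, Green 1, Gold 6, Silver 1, Violet 3, Amber 1 (sum 14, leaving 4 seats).
Remainders in descending order: Green 0.936, Silver 0.567, Gold 0.551, Amber 0.549, Violet 0.515, Blue 0.512, Red 0.370.
The surplus seats go to Green, Silver, Gold, Amber.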